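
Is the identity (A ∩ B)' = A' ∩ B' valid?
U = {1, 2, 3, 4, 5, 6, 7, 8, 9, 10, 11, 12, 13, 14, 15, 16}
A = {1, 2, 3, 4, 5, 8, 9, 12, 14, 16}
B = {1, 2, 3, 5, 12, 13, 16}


LHS: A ∩ B = {1, 2, 3, 5, 12, 16}
(A ∩ B)' = U \ (A ∩ B) = {4, 6, 7, 8, 9, 10, 11, 13, 14, 15}
A' = {6, 7, 10, 11, 13, 15}, B' = {4, 6, 7, 8, 9, 10, 11, 14, 15}
Claimed RHS: A' ∩ B' = {6, 7, 10, 11, 15}
Identity is INVALID: LHS = {4, 6, 7, 8, 9, 10, 11, 13, 14, 15} but the RHS claimed here equals {6, 7, 10, 11, 15}. The correct form is (A ∩ B)' = A' ∪ B'.

Identity is invalid: (A ∩ B)' = {4, 6, 7, 8, 9, 10, 11, 13, 14, 15} but A' ∩ B' = {6, 7, 10, 11, 15}. The correct De Morgan law is (A ∩ B)' = A' ∪ B'.


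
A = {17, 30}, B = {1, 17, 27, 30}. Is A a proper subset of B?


A ⊂ B requires: A ⊆ B AND A ≠ B.
A ⊆ B? Yes
A = B? No
A ⊂ B: Yes (A is a proper subset of B)

Yes, A ⊂ B


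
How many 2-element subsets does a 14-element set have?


C(n,k) = n! / (k!(n-k)!)
C(14,2) = 14! / (2!12!)
= 91

C(14,2) = 91


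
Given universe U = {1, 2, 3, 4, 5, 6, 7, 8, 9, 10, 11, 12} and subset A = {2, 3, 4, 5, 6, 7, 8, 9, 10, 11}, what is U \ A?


Aᶜ = U \ A = elements in U but not in A
U = {1, 2, 3, 4, 5, 6, 7, 8, 9, 10, 11, 12}
A = {2, 3, 4, 5, 6, 7, 8, 9, 10, 11}
Aᶜ = {1, 12}

Aᶜ = {1, 12}


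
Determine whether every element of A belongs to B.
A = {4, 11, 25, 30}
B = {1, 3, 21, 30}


A ⊆ B means every element of A is in B.
Elements in A not in B: {4, 11, 25}
So A ⊄ B.

No, A ⊄ B


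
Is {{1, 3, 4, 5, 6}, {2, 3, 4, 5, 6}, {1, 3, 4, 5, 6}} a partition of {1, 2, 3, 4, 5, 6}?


A partition requires: (1) non-empty parts, (2) pairwise disjoint, (3) union = U
Parts: {1, 3, 4, 5, 6}, {2, 3, 4, 5, 6}, {1, 3, 4, 5, 6}
Union of parts: {1, 2, 3, 4, 5, 6}
U = {1, 2, 3, 4, 5, 6}
All non-empty? True
Pairwise disjoint? False
Covers U? True

No, not a valid partition


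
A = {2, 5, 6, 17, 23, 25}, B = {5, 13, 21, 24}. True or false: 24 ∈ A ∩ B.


A = {2, 5, 6, 17, 23, 25}, B = {5, 13, 21, 24}
A ∩ B = elements in both A and B
A ∩ B = {5}
Checking if 24 ∈ A ∩ B
24 is not in A ∩ B → False

24 ∉ A ∩ B


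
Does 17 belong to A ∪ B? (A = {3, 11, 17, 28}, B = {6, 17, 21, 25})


A = {3, 11, 17, 28}, B = {6, 17, 21, 25}
A ∪ B = all elements in A or B
A ∪ B = {3, 6, 11, 17, 21, 25, 28}
Checking if 17 ∈ A ∪ B
17 is in A ∪ B → True

17 ∈ A ∪ B


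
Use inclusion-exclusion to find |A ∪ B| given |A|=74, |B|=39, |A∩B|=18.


|A ∪ B| = |A| + |B| - |A ∩ B|
= 74 + 39 - 18
= 95

|A ∪ B| = 95


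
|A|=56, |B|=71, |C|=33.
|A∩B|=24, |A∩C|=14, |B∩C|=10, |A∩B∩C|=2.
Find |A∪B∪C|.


|A∪B∪C| = |A|+|B|+|C| - |A∩B|-|A∩C|-|B∩C| + |A∩B∩C|
= 56+71+33 - 24-14-10 + 2
= 160 - 48 + 2
= 114

|A ∪ B ∪ C| = 114


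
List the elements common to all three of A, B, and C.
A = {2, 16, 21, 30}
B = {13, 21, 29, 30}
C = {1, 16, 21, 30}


A ∩ B = {21, 30}
(A ∩ B) ∩ C = {21, 30}

A ∩ B ∩ C = {21, 30}


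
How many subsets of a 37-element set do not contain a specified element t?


Subsets of A avoiding t are subsets of A \ {t}, which has 36 elements.
Count = 2^(n-1) = 2^36
= 68719476736

Number of subsets avoiding t = 68719476736


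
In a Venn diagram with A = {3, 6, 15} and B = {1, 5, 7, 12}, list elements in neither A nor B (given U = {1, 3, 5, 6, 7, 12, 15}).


A = {3, 6, 15}
B = {1, 5, 7, 12}
Region: in neither A nor B (given U = {1, 3, 5, 6, 7, 12, 15})
Elements: ∅

Elements in neither A nor B (given U = {1, 3, 5, 6, 7, 12, 15}): ∅


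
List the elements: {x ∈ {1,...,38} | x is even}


Checking each candidate:
Condition: even numbers in {1,...,38}
Result = {2, 4, 6, 8, 10, 12, 14, 16, 18, 20, 22, 24, 26, 28, 30, 32, 34, 36, 38}

{2, 4, 6, 8, 10, 12, 14, 16, 18, 20, 22, 24, 26, 28, 30, 32, 34, 36, 38}


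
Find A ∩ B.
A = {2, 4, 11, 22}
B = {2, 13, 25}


A ∩ B = elements in both A and B
A = {2, 4, 11, 22}
B = {2, 13, 25}
A ∩ B = {2}

A ∩ B = {2}


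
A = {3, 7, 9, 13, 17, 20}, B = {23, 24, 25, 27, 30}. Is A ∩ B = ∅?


Disjoint means A ∩ B = ∅.
A ∩ B = ∅
A ∩ B = ∅, so A and B are disjoint.

Yes, A and B are disjoint


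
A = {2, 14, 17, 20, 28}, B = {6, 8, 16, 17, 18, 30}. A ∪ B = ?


A ∪ B = all elements in A or B (or both)
A = {2, 14, 17, 20, 28}
B = {6, 8, 16, 17, 18, 30}
A ∪ B = {2, 6, 8, 14, 16, 17, 18, 20, 28, 30}

A ∪ B = {2, 6, 8, 14, 16, 17, 18, 20, 28, 30}


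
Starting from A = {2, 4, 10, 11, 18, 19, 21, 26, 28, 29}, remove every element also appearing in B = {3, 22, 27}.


A \ B = elements in A but not in B
A = {2, 4, 10, 11, 18, 19, 21, 26, 28, 29}
B = {3, 22, 27}
Remove from A any elements in B
A \ B = {2, 4, 10, 11, 18, 19, 21, 26, 28, 29}

A \ B = {2, 4, 10, 11, 18, 19, 21, 26, 28, 29}


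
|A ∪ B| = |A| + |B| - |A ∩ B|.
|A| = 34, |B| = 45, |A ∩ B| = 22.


|A ∪ B| = |A| + |B| - |A ∩ B|
= 34 + 45 - 22
= 57

|A ∪ B| = 57


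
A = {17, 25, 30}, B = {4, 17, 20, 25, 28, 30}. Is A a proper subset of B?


A ⊂ B requires: A ⊆ B AND A ≠ B.
A ⊆ B? Yes
A = B? No
A ⊂ B: Yes (A is a proper subset of B)

Yes, A ⊂ B


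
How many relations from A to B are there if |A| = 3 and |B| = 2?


A relation from A to B is any subset of A × B.
|A × B| = 3 × 2 = 6
# relations = 2^|A × B| = 2^6 = 64

Number of relations = 64


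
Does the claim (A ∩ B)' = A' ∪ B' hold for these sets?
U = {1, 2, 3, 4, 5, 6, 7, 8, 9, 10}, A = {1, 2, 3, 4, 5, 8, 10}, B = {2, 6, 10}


LHS: A ∩ B = {2, 10}
(A ∩ B)' = U \ (A ∩ B) = {1, 3, 4, 5, 6, 7, 8, 9}
A' = {6, 7, 9}, B' = {1, 3, 4, 5, 7, 8, 9}
Claimed RHS: A' ∪ B' = {1, 3, 4, 5, 6, 7, 8, 9}
Identity is VALID: LHS = RHS = {1, 3, 4, 5, 6, 7, 8, 9} ✓

Identity is valid. (A ∩ B)' = A' ∪ B' = {1, 3, 4, 5, 6, 7, 8, 9}


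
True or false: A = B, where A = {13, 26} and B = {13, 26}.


Two sets are equal iff they have exactly the same elements.
A = {13, 26}
B = {13, 26}
Same elements → A = B

Yes, A = B


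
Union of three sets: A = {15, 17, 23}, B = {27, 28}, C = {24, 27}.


A ∪ B = {15, 17, 23, 27, 28}
(A ∪ B) ∪ C = {15, 17, 23, 24, 27, 28}

A ∪ B ∪ C = {15, 17, 23, 24, 27, 28}


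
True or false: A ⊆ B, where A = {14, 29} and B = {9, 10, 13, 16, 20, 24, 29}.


A ⊆ B means every element of A is in B.
Elements in A not in B: {14}
So A ⊄ B.

No, A ⊄ B


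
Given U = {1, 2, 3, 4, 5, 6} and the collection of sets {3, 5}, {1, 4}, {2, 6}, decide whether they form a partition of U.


A partition requires: (1) non-empty parts, (2) pairwise disjoint, (3) union = U
Parts: {3, 5}, {1, 4}, {2, 6}
Union of parts: {1, 2, 3, 4, 5, 6}
U = {1, 2, 3, 4, 5, 6}
All non-empty? True
Pairwise disjoint? True
Covers U? True

Yes, valid partition


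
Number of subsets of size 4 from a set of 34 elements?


C(n,k) = n! / (k!(n-k)!)
C(34,4) = 34! / (4!30!)
= 46376

C(34,4) = 46376


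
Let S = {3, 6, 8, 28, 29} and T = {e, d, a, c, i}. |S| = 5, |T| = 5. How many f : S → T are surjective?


n = |S| = 5, k = |T| = 5. Surjections via inclusion-exclusion:
S(n,k) = Σ(-1)^i × C(k,i) × (k-i)^n, i=0 to k
i=0: (-1)^0×C(5,0)×5^5 = 3125
i=1: (-1)^1×C(5,1)×4^5 = -5120
i=2: (-1)^2×C(5,2)×3^5 = 2430
i=3: (-1)^3×C(5,3)×2^5 = -320
i=4: (-1)^4×C(5,4)×1^5 = 5
i=5: (-1)^5×C(5,5)×0^5 = 0
Total = 120

Number of surjections = 120


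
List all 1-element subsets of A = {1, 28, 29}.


|A| = 3, so A has C(3,1) = 3 subsets of size 1.
Enumerate by choosing 1 elements from A at a time:
{1}, {28}, {29}

1-element subsets (3 total): {1}, {28}, {29}


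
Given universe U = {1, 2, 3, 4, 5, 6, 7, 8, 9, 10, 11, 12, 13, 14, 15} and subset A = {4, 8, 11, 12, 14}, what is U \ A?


Aᶜ = U \ A = elements in U but not in A
U = {1, 2, 3, 4, 5, 6, 7, 8, 9, 10, 11, 12, 13, 14, 15}
A = {4, 8, 11, 12, 14}
Aᶜ = {1, 2, 3, 5, 6, 7, 9, 10, 13, 15}

Aᶜ = {1, 2, 3, 5, 6, 7, 9, 10, 13, 15}


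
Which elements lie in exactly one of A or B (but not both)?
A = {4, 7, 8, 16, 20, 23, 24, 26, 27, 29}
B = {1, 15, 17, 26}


A △ B = (A \ B) ∪ (B \ A) = elements in exactly one of A or B
A \ B = {4, 7, 8, 16, 20, 23, 24, 27, 29}
B \ A = {1, 15, 17}
A △ B = {1, 4, 7, 8, 15, 16, 17, 20, 23, 24, 27, 29}

A △ B = {1, 4, 7, 8, 15, 16, 17, 20, 23, 24, 27, 29}


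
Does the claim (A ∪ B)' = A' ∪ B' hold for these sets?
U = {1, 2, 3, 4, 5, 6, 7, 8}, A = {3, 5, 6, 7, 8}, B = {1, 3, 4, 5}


LHS: A ∪ B = {1, 3, 4, 5, 6, 7, 8}
(A ∪ B)' = U \ (A ∪ B) = {2}
A' = {1, 2, 4}, B' = {2, 6, 7, 8}
Claimed RHS: A' ∪ B' = {1, 2, 4, 6, 7, 8}
Identity is INVALID: LHS = {2} but the RHS claimed here equals {1, 2, 4, 6, 7, 8}. The correct form is (A ∪ B)' = A' ∩ B'.

Identity is invalid: (A ∪ B)' = {2} but A' ∪ B' = {1, 2, 4, 6, 7, 8}. The correct De Morgan law is (A ∪ B)' = A' ∩ B'.


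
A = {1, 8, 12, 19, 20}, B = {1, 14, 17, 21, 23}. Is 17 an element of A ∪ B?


A = {1, 8, 12, 19, 20}, B = {1, 14, 17, 21, 23}
A ∪ B = all elements in A or B
A ∪ B = {1, 8, 12, 14, 17, 19, 20, 21, 23}
Checking if 17 ∈ A ∪ B
17 is in A ∪ B → True

17 ∈ A ∪ B


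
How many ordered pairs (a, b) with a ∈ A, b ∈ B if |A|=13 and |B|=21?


|A × B| = |A| × |B|
= 13 × 21
= 273

|A × B| = 273


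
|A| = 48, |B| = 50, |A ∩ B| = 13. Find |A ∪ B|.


|A ∪ B| = |A| + |B| - |A ∩ B|
= 48 + 50 - 13
= 85

|A ∪ B| = 85


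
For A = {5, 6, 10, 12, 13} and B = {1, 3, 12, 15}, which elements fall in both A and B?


A = {5, 6, 10, 12, 13}
B = {1, 3, 12, 15}
Region: in both A and B
Elements: {12}

Elements in both A and B: {12}


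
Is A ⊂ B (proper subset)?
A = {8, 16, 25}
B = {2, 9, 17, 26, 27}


A ⊂ B requires: A ⊆ B AND A ≠ B.
A ⊆ B? No
A ⊄ B, so A is not a proper subset.

No, A is not a proper subset of B


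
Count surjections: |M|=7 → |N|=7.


n = |M| = 7, k = |N| = 7. Surjections via inclusion-exclusion:
S(n,k) = Σ(-1)^i × C(k,i) × (k-i)^n, i=0 to k
i=0: (-1)^0×C(7,0)×7^7 = 823543
i=1: (-1)^1×C(7,1)×6^7 = -1959552
i=2: (-1)^2×C(7,2)×5^7 = 1640625
i=3: (-1)^3×C(7,3)×4^7 = -573440
i=4: (-1)^4×C(7,4)×3^7 = 76545
i=5: (-1)^5×C(7,5)×2^7 = -2688
i=6: (-1)^6×C(7,6)×1^7 = 7
i=7: (-1)^7×C(7,7)×0^7 = 0
Total = 5040

Number of surjections = 5040


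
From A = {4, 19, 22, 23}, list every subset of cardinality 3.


|A| = 4, so A has C(4,3) = 4 subsets of size 3.
Enumerate by choosing 3 elements from A at a time:
{4, 19, 22}, {4, 19, 23}, {4, 22, 23}, {19, 22, 23}

3-element subsets (4 total): {4, 19, 22}, {4, 19, 23}, {4, 22, 23}, {19, 22, 23}


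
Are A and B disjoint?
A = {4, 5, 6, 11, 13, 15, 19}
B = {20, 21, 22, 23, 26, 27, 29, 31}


Disjoint means A ∩ B = ∅.
A ∩ B = ∅
A ∩ B = ∅, so A and B are disjoint.

Yes, A and B are disjoint


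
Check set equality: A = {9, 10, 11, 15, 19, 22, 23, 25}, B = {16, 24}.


Two sets are equal iff they have exactly the same elements.
A = {9, 10, 11, 15, 19, 22, 23, 25}
B = {16, 24}
Differences: {9, 10, 11, 15, 16, 19, 22, 23, 24, 25}
A ≠ B

No, A ≠ B


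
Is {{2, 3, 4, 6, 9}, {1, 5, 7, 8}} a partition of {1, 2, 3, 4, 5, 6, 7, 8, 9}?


A partition requires: (1) non-empty parts, (2) pairwise disjoint, (3) union = U
Parts: {2, 3, 4, 6, 9}, {1, 5, 7, 8}
Union of parts: {1, 2, 3, 4, 5, 6, 7, 8, 9}
U = {1, 2, 3, 4, 5, 6, 7, 8, 9}
All non-empty? True
Pairwise disjoint? True
Covers U? True

Yes, valid partition


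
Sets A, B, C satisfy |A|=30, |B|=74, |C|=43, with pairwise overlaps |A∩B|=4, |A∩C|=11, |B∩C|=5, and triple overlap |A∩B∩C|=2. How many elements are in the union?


|A∪B∪C| = |A|+|B|+|C| - |A∩B|-|A∩C|-|B∩C| + |A∩B∩C|
= 30+74+43 - 4-11-5 + 2
= 147 - 20 + 2
= 129

|A ∪ B ∪ C| = 129


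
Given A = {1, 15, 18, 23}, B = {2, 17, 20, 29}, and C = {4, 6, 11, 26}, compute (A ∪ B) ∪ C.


A ∪ B = {1, 2, 15, 17, 18, 20, 23, 29}
(A ∪ B) ∪ C = {1, 2, 4, 6, 11, 15, 17, 18, 20, 23, 26, 29}

A ∪ B ∪ C = {1, 2, 4, 6, 11, 15, 17, 18, 20, 23, 26, 29}


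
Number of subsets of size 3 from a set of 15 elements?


C(n,k) = n! / (k!(n-k)!)
C(15,3) = 15! / (3!12!)
= 455

C(15,3) = 455


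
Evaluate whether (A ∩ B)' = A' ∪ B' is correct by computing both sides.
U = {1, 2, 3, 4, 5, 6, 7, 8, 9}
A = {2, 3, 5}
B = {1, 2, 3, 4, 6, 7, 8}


LHS: A ∩ B = {2, 3}
(A ∩ B)' = U \ (A ∩ B) = {1, 4, 5, 6, 7, 8, 9}
A' = {1, 4, 6, 7, 8, 9}, B' = {5, 9}
Claimed RHS: A' ∪ B' = {1, 4, 5, 6, 7, 8, 9}
Identity is VALID: LHS = RHS = {1, 4, 5, 6, 7, 8, 9} ✓

Identity is valid. (A ∩ B)' = A' ∪ B' = {1, 4, 5, 6, 7, 8, 9}


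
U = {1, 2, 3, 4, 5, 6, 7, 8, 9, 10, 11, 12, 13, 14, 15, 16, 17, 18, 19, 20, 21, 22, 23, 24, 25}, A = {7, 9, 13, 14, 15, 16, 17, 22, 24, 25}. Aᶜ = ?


Aᶜ = U \ A = elements in U but not in A
U = {1, 2, 3, 4, 5, 6, 7, 8, 9, 10, 11, 12, 13, 14, 15, 16, 17, 18, 19, 20, 21, 22, 23, 24, 25}
A = {7, 9, 13, 14, 15, 16, 17, 22, 24, 25}
Aᶜ = {1, 2, 3, 4, 5, 6, 8, 10, 11, 12, 18, 19, 20, 21, 23}

Aᶜ = {1, 2, 3, 4, 5, 6, 8, 10, 11, 12, 18, 19, 20, 21, 23}


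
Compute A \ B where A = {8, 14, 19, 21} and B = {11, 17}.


A \ B = elements in A but not in B
A = {8, 14, 19, 21}
B = {11, 17}
Remove from A any elements in B
A \ B = {8, 14, 19, 21}

A \ B = {8, 14, 19, 21}


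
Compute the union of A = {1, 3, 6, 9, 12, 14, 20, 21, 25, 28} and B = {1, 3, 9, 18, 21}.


A ∪ B = all elements in A or B (or both)
A = {1, 3, 6, 9, 12, 14, 20, 21, 25, 28}
B = {1, 3, 9, 18, 21}
A ∪ B = {1, 3, 6, 9, 12, 14, 18, 20, 21, 25, 28}

A ∪ B = {1, 3, 6, 9, 12, 14, 18, 20, 21, 25, 28}


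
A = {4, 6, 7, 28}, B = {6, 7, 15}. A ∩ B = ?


A ∩ B = elements in both A and B
A = {4, 6, 7, 28}
B = {6, 7, 15}
A ∩ B = {6, 7}

A ∩ B = {6, 7}


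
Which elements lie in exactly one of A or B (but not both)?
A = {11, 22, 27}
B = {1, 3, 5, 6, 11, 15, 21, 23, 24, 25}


A △ B = (A \ B) ∪ (B \ A) = elements in exactly one of A or B
A \ B = {22, 27}
B \ A = {1, 3, 5, 6, 15, 21, 23, 24, 25}
A △ B = {1, 3, 5, 6, 15, 21, 22, 23, 24, 25, 27}

A △ B = {1, 3, 5, 6, 15, 21, 22, 23, 24, 25, 27}


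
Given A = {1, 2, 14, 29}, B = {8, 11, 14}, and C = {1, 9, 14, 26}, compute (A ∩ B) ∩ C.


A ∩ B = {14}
(A ∩ B) ∩ C = {14}

A ∩ B ∩ C = {14}


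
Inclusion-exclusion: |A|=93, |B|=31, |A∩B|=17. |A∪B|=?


|A ∪ B| = |A| + |B| - |A ∩ B|
= 93 + 31 - 17
= 107

|A ∪ B| = 107


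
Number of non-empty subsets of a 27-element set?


Total subsets = 2^n = 2^27 = 134217728
Non-empty subsets exclude the empty set: 2^n - 1
= 134217728 - 1
= 134217727

Number of non-empty subsets = 134217727


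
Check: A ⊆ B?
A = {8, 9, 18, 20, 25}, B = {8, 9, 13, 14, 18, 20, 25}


A ⊆ B means every element of A is in B.
All elements of A are in B.
So A ⊆ B.

Yes, A ⊆ B


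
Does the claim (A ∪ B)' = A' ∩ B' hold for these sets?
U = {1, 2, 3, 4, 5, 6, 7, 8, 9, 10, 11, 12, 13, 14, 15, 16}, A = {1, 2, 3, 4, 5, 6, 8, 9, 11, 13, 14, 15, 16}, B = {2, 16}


LHS: A ∪ B = {1, 2, 3, 4, 5, 6, 8, 9, 11, 13, 14, 15, 16}
(A ∪ B)' = U \ (A ∪ B) = {7, 10, 12}
A' = {7, 10, 12}, B' = {1, 3, 4, 5, 6, 7, 8, 9, 10, 11, 12, 13, 14, 15}
Claimed RHS: A' ∩ B' = {7, 10, 12}
Identity is VALID: LHS = RHS = {7, 10, 12} ✓

Identity is valid. (A ∪ B)' = A' ∩ B' = {7, 10, 12}


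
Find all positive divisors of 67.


Checking each candidate:
Condition: positive divisors of 67
Result = {1, 67}

{1, 67}


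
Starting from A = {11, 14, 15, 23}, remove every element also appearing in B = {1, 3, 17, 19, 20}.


A \ B = elements in A but not in B
A = {11, 14, 15, 23}
B = {1, 3, 17, 19, 20}
Remove from A any elements in B
A \ B = {11, 14, 15, 23}

A \ B = {11, 14, 15, 23}


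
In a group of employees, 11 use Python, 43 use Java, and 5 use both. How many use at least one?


|A ∪ B| = |A| + |B| - |A ∩ B|
= 11 + 43 - 5
= 49

|A ∪ B| = 49


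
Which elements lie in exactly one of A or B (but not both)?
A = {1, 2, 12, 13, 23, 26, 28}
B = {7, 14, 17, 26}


A △ B = (A \ B) ∪ (B \ A) = elements in exactly one of A or B
A \ B = {1, 2, 12, 13, 23, 28}
B \ A = {7, 14, 17}
A △ B = {1, 2, 7, 12, 13, 14, 17, 23, 28}

A △ B = {1, 2, 7, 12, 13, 14, 17, 23, 28}


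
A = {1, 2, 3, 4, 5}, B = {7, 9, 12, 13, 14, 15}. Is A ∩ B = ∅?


Disjoint means A ∩ B = ∅.
A ∩ B = ∅
A ∩ B = ∅, so A and B are disjoint.

Yes, A and B are disjoint


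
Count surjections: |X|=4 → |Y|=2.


n = |X| = 4, k = |Y| = 2. Surjections via inclusion-exclusion:
S(n,k) = Σ(-1)^i × C(k,i) × (k-i)^n, i=0 to k
i=0: (-1)^0×C(2,0)×2^4 = 16
i=1: (-1)^1×C(2,1)×1^4 = -2
i=2: (-1)^2×C(2,2)×0^4 = 0
Total = 14

Number of surjections = 14


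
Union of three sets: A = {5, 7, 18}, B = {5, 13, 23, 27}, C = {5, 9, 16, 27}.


A ∪ B = {5, 7, 13, 18, 23, 27}
(A ∪ B) ∪ C = {5, 7, 9, 13, 16, 18, 23, 27}

A ∪ B ∪ C = {5, 7, 9, 13, 16, 18, 23, 27}


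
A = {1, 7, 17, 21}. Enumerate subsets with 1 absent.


A subset of A that omits 1 is a subset of A \ {1}, so there are 2^(n-1) = 2^3 = 8 of them.
Subsets excluding 1: ∅, {7}, {17}, {21}, {7, 17}, {7, 21}, {17, 21}, {7, 17, 21}

Subsets excluding 1 (8 total): ∅, {7}, {17}, {21}, {7, 17}, {7, 21}, {17, 21}, {7, 17, 21}


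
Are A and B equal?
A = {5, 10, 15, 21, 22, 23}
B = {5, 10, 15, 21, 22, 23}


Two sets are equal iff they have exactly the same elements.
A = {5, 10, 15, 21, 22, 23}
B = {5, 10, 15, 21, 22, 23}
Same elements → A = B

Yes, A = B


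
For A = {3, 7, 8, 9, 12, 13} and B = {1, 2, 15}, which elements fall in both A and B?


A = {3, 7, 8, 9, 12, 13}
B = {1, 2, 15}
Region: in both A and B
Elements: ∅

Elements in both A and B: ∅


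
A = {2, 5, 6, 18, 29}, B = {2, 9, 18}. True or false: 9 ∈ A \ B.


A = {2, 5, 6, 18, 29}, B = {2, 9, 18}
A \ B = elements in A but not in B
A \ B = {5, 6, 29}
Checking if 9 ∈ A \ B
9 is not in A \ B → False

9 ∉ A \ B


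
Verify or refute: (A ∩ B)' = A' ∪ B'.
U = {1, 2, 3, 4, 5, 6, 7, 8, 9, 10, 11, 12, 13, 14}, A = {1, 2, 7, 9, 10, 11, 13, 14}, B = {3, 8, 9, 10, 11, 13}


LHS: A ∩ B = {9, 10, 11, 13}
(A ∩ B)' = U \ (A ∩ B) = {1, 2, 3, 4, 5, 6, 7, 8, 12, 14}
A' = {3, 4, 5, 6, 8, 12}, B' = {1, 2, 4, 5, 6, 7, 12, 14}
Claimed RHS: A' ∪ B' = {1, 2, 3, 4, 5, 6, 7, 8, 12, 14}
Identity is VALID: LHS = RHS = {1, 2, 3, 4, 5, 6, 7, 8, 12, 14} ✓

Identity is valid. (A ∩ B)' = A' ∪ B' = {1, 2, 3, 4, 5, 6, 7, 8, 12, 14}


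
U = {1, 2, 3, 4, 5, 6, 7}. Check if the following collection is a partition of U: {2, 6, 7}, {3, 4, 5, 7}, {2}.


A partition requires: (1) non-empty parts, (2) pairwise disjoint, (3) union = U
Parts: {2, 6, 7}, {3, 4, 5, 7}, {2}
Union of parts: {2, 3, 4, 5, 6, 7}
U = {1, 2, 3, 4, 5, 6, 7}
All non-empty? True
Pairwise disjoint? False
Covers U? False

No, not a valid partition


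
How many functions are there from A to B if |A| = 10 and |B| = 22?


Each of |A| = 10 inputs maps to any of |B| = 22 outputs.
# functions = |B|^|A| = 22^10
= 26559922791424

Number of functions = 26559922791424


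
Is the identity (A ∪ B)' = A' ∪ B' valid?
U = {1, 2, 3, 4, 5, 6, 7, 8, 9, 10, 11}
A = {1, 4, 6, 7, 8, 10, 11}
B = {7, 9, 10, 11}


LHS: A ∪ B = {1, 4, 6, 7, 8, 9, 10, 11}
(A ∪ B)' = U \ (A ∪ B) = {2, 3, 5}
A' = {2, 3, 5, 9}, B' = {1, 2, 3, 4, 5, 6, 8}
Claimed RHS: A' ∪ B' = {1, 2, 3, 4, 5, 6, 8, 9}
Identity is INVALID: LHS = {2, 3, 5} but the RHS claimed here equals {1, 2, 3, 4, 5, 6, 8, 9}. The correct form is (A ∪ B)' = A' ∩ B'.

Identity is invalid: (A ∪ B)' = {2, 3, 5} but A' ∪ B' = {1, 2, 3, 4, 5, 6, 8, 9}. The correct De Morgan law is (A ∪ B)' = A' ∩ B'.


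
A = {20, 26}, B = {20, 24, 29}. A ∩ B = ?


A ∩ B = elements in both A and B
A = {20, 26}
B = {20, 24, 29}
A ∩ B = {20}

A ∩ B = {20}


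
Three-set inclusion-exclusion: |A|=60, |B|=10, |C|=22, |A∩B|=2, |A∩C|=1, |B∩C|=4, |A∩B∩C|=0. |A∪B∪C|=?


|A∪B∪C| = |A|+|B|+|C| - |A∩B|-|A∩C|-|B∩C| + |A∩B∩C|
= 60+10+22 - 2-1-4 + 0
= 92 - 7 + 0
= 85

|A ∪ B ∪ C| = 85


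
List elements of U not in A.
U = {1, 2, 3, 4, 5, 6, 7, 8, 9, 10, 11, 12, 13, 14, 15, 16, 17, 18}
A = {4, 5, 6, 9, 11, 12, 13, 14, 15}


Aᶜ = U \ A = elements in U but not in A
U = {1, 2, 3, 4, 5, 6, 7, 8, 9, 10, 11, 12, 13, 14, 15, 16, 17, 18}
A = {4, 5, 6, 9, 11, 12, 13, 14, 15}
Aᶜ = {1, 2, 3, 7, 8, 10, 16, 17, 18}

Aᶜ = {1, 2, 3, 7, 8, 10, 16, 17, 18}


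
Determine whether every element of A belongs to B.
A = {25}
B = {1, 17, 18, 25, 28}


A ⊆ B means every element of A is in B.
All elements of A are in B.
So A ⊆ B.

Yes, A ⊆ B


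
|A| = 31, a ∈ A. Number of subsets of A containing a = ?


Subsets of A containing a correspond to subsets of A \ {a}, which has 30 elements.
Count = 2^(n-1) = 2^30
= 1073741824

Number of subsets containing a = 1073741824


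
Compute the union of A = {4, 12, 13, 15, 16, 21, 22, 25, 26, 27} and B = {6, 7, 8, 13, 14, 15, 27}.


A ∪ B = all elements in A or B (or both)
A = {4, 12, 13, 15, 16, 21, 22, 25, 26, 27}
B = {6, 7, 8, 13, 14, 15, 27}
A ∪ B = {4, 6, 7, 8, 12, 13, 14, 15, 16, 21, 22, 25, 26, 27}

A ∪ B = {4, 6, 7, 8, 12, 13, 14, 15, 16, 21, 22, 25, 26, 27}


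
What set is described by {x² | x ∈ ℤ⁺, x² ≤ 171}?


Checking each candidate:
Condition: positive perfect squares ≤ 171
Result = {1, 4, 9, 16, 25, 36, 49, 64, 81, 100, 121, 144, 169}

{1, 4, 9, 16, 25, 36, 49, 64, 81, 100, 121, 144, 169}


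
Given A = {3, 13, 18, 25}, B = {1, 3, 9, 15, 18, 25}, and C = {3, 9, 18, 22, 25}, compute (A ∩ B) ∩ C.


A ∩ B = {3, 18, 25}
(A ∩ B) ∩ C = {3, 18, 25}

A ∩ B ∩ C = {3, 18, 25}


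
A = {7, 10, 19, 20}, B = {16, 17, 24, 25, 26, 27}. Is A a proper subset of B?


A ⊂ B requires: A ⊆ B AND A ≠ B.
A ⊆ B? No
A ⊄ B, so A is not a proper subset.

No, A is not a proper subset of B


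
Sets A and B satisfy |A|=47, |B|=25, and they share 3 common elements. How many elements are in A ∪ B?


|A ∪ B| = |A| + |B| - |A ∩ B|
= 47 + 25 - 3
= 69

|A ∪ B| = 69


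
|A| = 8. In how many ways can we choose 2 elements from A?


C(n,k) = n! / (k!(n-k)!)
C(8,2) = 8! / (2!6!)
= 28

C(8,2) = 28


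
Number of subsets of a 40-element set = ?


Number of subsets = 2^n
= 2^40
= 1099511627776

|P(A)| = 1099511627776


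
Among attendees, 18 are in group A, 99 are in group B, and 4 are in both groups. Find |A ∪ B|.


|A ∪ B| = |A| + |B| - |A ∩ B|
= 18 + 99 - 4
= 113

|A ∪ B| = 113


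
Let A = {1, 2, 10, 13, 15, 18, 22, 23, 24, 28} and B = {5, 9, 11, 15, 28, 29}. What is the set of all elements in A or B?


A ∪ B = all elements in A or B (or both)
A = {1, 2, 10, 13, 15, 18, 22, 23, 24, 28}
B = {5, 9, 11, 15, 28, 29}
A ∪ B = {1, 2, 5, 9, 10, 11, 13, 15, 18, 22, 23, 24, 28, 29}

A ∪ B = {1, 2, 5, 9, 10, 11, 13, 15, 18, 22, 23, 24, 28, 29}


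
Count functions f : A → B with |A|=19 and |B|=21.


Each of |A| = 19 inputs maps to any of |B| = 21 outputs.
# functions = |B|^|A| = 21^19
= 13248496640331026125580781

Number of functions = 13248496640331026125580781


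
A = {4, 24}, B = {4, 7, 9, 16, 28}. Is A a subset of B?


A ⊆ B means every element of A is in B.
Elements in A not in B: {24}
So A ⊄ B.

No, A ⊄ B


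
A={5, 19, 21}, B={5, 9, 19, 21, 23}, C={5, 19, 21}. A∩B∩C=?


A ∩ B = {5, 19, 21}
(A ∩ B) ∩ C = {5, 19, 21}

A ∩ B ∩ C = {5, 19, 21}


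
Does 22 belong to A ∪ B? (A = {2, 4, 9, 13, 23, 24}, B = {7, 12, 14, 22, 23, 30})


A = {2, 4, 9, 13, 23, 24}, B = {7, 12, 14, 22, 23, 30}
A ∪ B = all elements in A or B
A ∪ B = {2, 4, 7, 9, 12, 13, 14, 22, 23, 24, 30}
Checking if 22 ∈ A ∪ B
22 is in A ∪ B → True

22 ∈ A ∪ B


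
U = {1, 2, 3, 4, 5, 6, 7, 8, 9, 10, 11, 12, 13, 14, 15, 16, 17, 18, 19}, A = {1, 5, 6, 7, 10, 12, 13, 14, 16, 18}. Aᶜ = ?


Aᶜ = U \ A = elements in U but not in A
U = {1, 2, 3, 4, 5, 6, 7, 8, 9, 10, 11, 12, 13, 14, 15, 16, 17, 18, 19}
A = {1, 5, 6, 7, 10, 12, 13, 14, 16, 18}
Aᶜ = {2, 3, 4, 8, 9, 11, 15, 17, 19}

Aᶜ = {2, 3, 4, 8, 9, 11, 15, 17, 19}


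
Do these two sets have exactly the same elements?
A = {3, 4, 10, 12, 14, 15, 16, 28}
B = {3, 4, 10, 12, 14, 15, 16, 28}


Two sets are equal iff they have exactly the same elements.
A = {3, 4, 10, 12, 14, 15, 16, 28}
B = {3, 4, 10, 12, 14, 15, 16, 28}
Same elements → A = B

Yes, A = B


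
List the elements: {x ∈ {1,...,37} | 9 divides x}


Checking each candidate:
Condition: multiples of 9 in {1,...,37}
Result = {9, 18, 27, 36}

{9, 18, 27, 36}


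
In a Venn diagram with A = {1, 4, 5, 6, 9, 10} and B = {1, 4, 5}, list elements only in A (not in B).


A = {1, 4, 5, 6, 9, 10}
B = {1, 4, 5}
Region: only in A (not in B)
Elements: {6, 9, 10}

Elements only in A (not in B): {6, 9, 10}


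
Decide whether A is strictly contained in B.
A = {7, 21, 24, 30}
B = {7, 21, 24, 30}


A ⊂ B requires: A ⊆ B AND A ≠ B.
A ⊆ B? Yes
A = B? Yes
A = B, so A is not a PROPER subset.

No, A is not a proper subset of B


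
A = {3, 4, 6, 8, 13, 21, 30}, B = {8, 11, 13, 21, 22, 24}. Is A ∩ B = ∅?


Disjoint means A ∩ B = ∅.
A ∩ B = {8, 13, 21}
A ∩ B ≠ ∅, so A and B are NOT disjoint.

No, A and B are not disjoint (A ∩ B = {8, 13, 21})


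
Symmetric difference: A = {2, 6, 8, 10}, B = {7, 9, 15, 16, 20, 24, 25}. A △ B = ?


A △ B = (A \ B) ∪ (B \ A) = elements in exactly one of A or B
A \ B = {2, 6, 8, 10}
B \ A = {7, 9, 15, 16, 20, 24, 25}
A △ B = {2, 6, 7, 8, 9, 10, 15, 16, 20, 24, 25}

A △ B = {2, 6, 7, 8, 9, 10, 15, 16, 20, 24, 25}


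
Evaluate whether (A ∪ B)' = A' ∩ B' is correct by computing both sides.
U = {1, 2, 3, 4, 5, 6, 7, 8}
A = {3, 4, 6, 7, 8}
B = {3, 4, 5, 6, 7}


LHS: A ∪ B = {3, 4, 5, 6, 7, 8}
(A ∪ B)' = U \ (A ∪ B) = {1, 2}
A' = {1, 2, 5}, B' = {1, 2, 8}
Claimed RHS: A' ∩ B' = {1, 2}
Identity is VALID: LHS = RHS = {1, 2} ✓

Identity is valid. (A ∪ B)' = A' ∩ B' = {1, 2}


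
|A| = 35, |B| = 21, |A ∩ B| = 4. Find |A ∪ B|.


|A ∪ B| = |A| + |B| - |A ∩ B|
= 35 + 21 - 4
= 52

|A ∪ B| = 52


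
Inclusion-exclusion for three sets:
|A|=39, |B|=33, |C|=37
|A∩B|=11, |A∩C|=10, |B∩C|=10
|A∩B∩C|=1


|A∪B∪C| = |A|+|B|+|C| - |A∩B|-|A∩C|-|B∩C| + |A∩B∩C|
= 39+33+37 - 11-10-10 + 1
= 109 - 31 + 1
= 79

|A ∪ B ∪ C| = 79


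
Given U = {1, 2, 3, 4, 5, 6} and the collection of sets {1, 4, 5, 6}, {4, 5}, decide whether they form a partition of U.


A partition requires: (1) non-empty parts, (2) pairwise disjoint, (3) union = U
Parts: {1, 4, 5, 6}, {4, 5}
Union of parts: {1, 4, 5, 6}
U = {1, 2, 3, 4, 5, 6}
All non-empty? True
Pairwise disjoint? False
Covers U? False

No, not a valid partition


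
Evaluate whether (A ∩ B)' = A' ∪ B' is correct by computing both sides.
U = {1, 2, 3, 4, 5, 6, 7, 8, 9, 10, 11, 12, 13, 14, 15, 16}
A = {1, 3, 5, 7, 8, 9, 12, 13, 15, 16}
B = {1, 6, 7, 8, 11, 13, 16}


LHS: A ∩ B = {1, 7, 8, 13, 16}
(A ∩ B)' = U \ (A ∩ B) = {2, 3, 4, 5, 6, 9, 10, 11, 12, 14, 15}
A' = {2, 4, 6, 10, 11, 14}, B' = {2, 3, 4, 5, 9, 10, 12, 14, 15}
Claimed RHS: A' ∪ B' = {2, 3, 4, 5, 6, 9, 10, 11, 12, 14, 15}
Identity is VALID: LHS = RHS = {2, 3, 4, 5, 6, 9, 10, 11, 12, 14, 15} ✓

Identity is valid. (A ∩ B)' = A' ∪ B' = {2, 3, 4, 5, 6, 9, 10, 11, 12, 14, 15}


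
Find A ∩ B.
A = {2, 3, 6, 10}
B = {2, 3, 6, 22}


A ∩ B = elements in both A and B
A = {2, 3, 6, 10}
B = {2, 3, 6, 22}
A ∩ B = {2, 3, 6}

A ∩ B = {2, 3, 6}


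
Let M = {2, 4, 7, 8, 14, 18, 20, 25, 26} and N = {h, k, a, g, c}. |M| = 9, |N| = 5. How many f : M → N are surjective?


n = |M| = 9, k = |N| = 5. Surjections via inclusion-exclusion:
S(n,k) = Σ(-1)^i × C(k,i) × (k-i)^n, i=0 to k
i=0: (-1)^0×C(5,0)×5^9 = 1953125
i=1: (-1)^1×C(5,1)×4^9 = -1310720
i=2: (-1)^2×C(5,2)×3^9 = 196830
i=3: (-1)^3×C(5,3)×2^9 = -5120
i=4: (-1)^4×C(5,4)×1^9 = 5
i=5: (-1)^5×C(5,5)×0^9 = 0
Total = 834120

Number of surjections = 834120


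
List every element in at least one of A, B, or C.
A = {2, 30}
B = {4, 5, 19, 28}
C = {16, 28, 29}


A ∪ B = {2, 4, 5, 19, 28, 30}
(A ∪ B) ∪ C = {2, 4, 5, 16, 19, 28, 29, 30}

A ∪ B ∪ C = {2, 4, 5, 16, 19, 28, 29, 30}


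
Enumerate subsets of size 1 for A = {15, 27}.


|A| = 2, so A has C(2,1) = 2 subsets of size 1.
Enumerate by choosing 1 elements from A at a time:
{15}, {27}

1-element subsets (2 total): {15}, {27}


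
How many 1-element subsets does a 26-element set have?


C(n,k) = n! / (k!(n-k)!)
C(26,1) = 26! / (1!25!)
= 26

C(26,1) = 26


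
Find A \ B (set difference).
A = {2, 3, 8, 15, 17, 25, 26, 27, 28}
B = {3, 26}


A \ B = elements in A but not in B
A = {2, 3, 8, 15, 17, 25, 26, 27, 28}
B = {3, 26}
Remove from A any elements in B
A \ B = {2, 8, 15, 17, 25, 27, 28}

A \ B = {2, 8, 15, 17, 25, 27, 28}


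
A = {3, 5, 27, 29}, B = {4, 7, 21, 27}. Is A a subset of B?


A ⊆ B means every element of A is in B.
Elements in A not in B: {3, 5, 29}
So A ⊄ B.

No, A ⊄ B


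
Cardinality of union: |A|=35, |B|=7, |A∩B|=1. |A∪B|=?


|A ∪ B| = |A| + |B| - |A ∩ B|
= 35 + 7 - 1
= 41

|A ∪ B| = 41


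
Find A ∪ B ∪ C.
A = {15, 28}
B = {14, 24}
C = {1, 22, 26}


A ∪ B = {14, 15, 24, 28}
(A ∪ B) ∪ C = {1, 14, 15, 22, 24, 26, 28}

A ∪ B ∪ C = {1, 14, 15, 22, 24, 26, 28}


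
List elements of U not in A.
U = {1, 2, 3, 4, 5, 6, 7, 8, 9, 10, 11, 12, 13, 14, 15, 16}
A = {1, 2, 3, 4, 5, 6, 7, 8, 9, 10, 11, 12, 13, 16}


Aᶜ = U \ A = elements in U but not in A
U = {1, 2, 3, 4, 5, 6, 7, 8, 9, 10, 11, 12, 13, 14, 15, 16}
A = {1, 2, 3, 4, 5, 6, 7, 8, 9, 10, 11, 12, 13, 16}
Aᶜ = {14, 15}

Aᶜ = {14, 15}


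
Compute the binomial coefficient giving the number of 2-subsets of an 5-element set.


C(n,k) = n! / (k!(n-k)!)
C(5,2) = 5! / (2!3!)
= 10

C(5,2) = 10


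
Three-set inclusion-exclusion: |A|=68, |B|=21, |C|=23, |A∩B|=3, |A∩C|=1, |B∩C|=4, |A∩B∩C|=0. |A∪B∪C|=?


|A∪B∪C| = |A|+|B|+|C| - |A∩B|-|A∩C|-|B∩C| + |A∩B∩C|
= 68+21+23 - 3-1-4 + 0
= 112 - 8 + 0
= 104

|A ∪ B ∪ C| = 104


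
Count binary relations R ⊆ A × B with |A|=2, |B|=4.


A relation from A to B is any subset of A × B.
|A × B| = 2 × 4 = 8
# relations = 2^|A × B| = 2^8 = 256

Number of relations = 256


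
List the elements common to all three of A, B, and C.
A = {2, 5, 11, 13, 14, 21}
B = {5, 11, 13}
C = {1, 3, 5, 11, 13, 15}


A ∩ B = {5, 11, 13}
(A ∩ B) ∩ C = {5, 11, 13}

A ∩ B ∩ C = {5, 11, 13}


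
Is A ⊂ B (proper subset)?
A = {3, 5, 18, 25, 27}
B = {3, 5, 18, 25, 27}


A ⊂ B requires: A ⊆ B AND A ≠ B.
A ⊆ B? Yes
A = B? Yes
A = B, so A is not a PROPER subset.

No, A is not a proper subset of B


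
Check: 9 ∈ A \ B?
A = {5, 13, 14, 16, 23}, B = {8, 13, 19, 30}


A = {5, 13, 14, 16, 23}, B = {8, 13, 19, 30}
A \ B = elements in A but not in B
A \ B = {5, 14, 16, 23}
Checking if 9 ∈ A \ B
9 is not in A \ B → False

9 ∉ A \ B


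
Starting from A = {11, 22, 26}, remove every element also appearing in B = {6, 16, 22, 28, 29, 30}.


A \ B = elements in A but not in B
A = {11, 22, 26}
B = {6, 16, 22, 28, 29, 30}
Remove from A any elements in B
A \ B = {11, 26}

A \ B = {11, 26}


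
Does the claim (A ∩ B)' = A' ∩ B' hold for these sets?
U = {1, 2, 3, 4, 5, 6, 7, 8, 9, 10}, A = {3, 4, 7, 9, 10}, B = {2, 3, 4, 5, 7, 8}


LHS: A ∩ B = {3, 4, 7}
(A ∩ B)' = U \ (A ∩ B) = {1, 2, 5, 6, 8, 9, 10}
A' = {1, 2, 5, 6, 8}, B' = {1, 6, 9, 10}
Claimed RHS: A' ∩ B' = {1, 6}
Identity is INVALID: LHS = {1, 2, 5, 6, 8, 9, 10} but the RHS claimed here equals {1, 6}. The correct form is (A ∩ B)' = A' ∪ B'.

Identity is invalid: (A ∩ B)' = {1, 2, 5, 6, 8, 9, 10} but A' ∩ B' = {1, 6}. The correct De Morgan law is (A ∩ B)' = A' ∪ B'.


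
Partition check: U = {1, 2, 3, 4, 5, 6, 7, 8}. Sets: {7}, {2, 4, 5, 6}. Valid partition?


A partition requires: (1) non-empty parts, (2) pairwise disjoint, (3) union = U
Parts: {7}, {2, 4, 5, 6}
Union of parts: {2, 4, 5, 6, 7}
U = {1, 2, 3, 4, 5, 6, 7, 8}
All non-empty? True
Pairwise disjoint? True
Covers U? False

No, not a valid partition


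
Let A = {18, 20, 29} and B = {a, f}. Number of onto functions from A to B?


n = |A| = 3, k = |B| = 2. Surjections via inclusion-exclusion:
S(n,k) = Σ(-1)^i × C(k,i) × (k-i)^n, i=0 to k
i=0: (-1)^0×C(2,0)×2^3 = 8
i=1: (-1)^1×C(2,1)×1^3 = -2
i=2: (-1)^2×C(2,2)×0^3 = 0
Total = 6

Number of surjections = 6


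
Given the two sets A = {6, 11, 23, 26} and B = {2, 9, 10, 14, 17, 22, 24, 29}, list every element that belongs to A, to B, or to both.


A ∪ B = all elements in A or B (or both)
A = {6, 11, 23, 26}
B = {2, 9, 10, 14, 17, 22, 24, 29}
A ∪ B = {2, 6, 9, 10, 11, 14, 17, 22, 23, 24, 26, 29}

A ∪ B = {2, 6, 9, 10, 11, 14, 17, 22, 23, 24, 26, 29}


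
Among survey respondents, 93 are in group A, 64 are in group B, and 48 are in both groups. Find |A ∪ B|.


|A ∪ B| = |A| + |B| - |A ∩ B|
= 93 + 64 - 48
= 109

|A ∪ B| = 109


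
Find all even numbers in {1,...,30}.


Checking each candidate:
Condition: even numbers in {1,...,30}
Result = {2, 4, 6, 8, 10, 12, 14, 16, 18, 20, 22, 24, 26, 28, 30}

{2, 4, 6, 8, 10, 12, 14, 16, 18, 20, 22, 24, 26, 28, 30}


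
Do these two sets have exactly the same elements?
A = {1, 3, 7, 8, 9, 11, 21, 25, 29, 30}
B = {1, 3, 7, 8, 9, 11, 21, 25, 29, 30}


Two sets are equal iff they have exactly the same elements.
A = {1, 3, 7, 8, 9, 11, 21, 25, 29, 30}
B = {1, 3, 7, 8, 9, 11, 21, 25, 29, 30}
Same elements → A = B

Yes, A = B


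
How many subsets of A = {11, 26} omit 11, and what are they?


A subset of A that omits 11 is a subset of A \ {11}, so there are 2^(n-1) = 2^1 = 2 of them.
Subsets excluding 11: ∅, {26}

Subsets excluding 11 (2 total): ∅, {26}


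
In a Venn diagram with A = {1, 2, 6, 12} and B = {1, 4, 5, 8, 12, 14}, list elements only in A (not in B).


A = {1, 2, 6, 12}
B = {1, 4, 5, 8, 12, 14}
Region: only in A (not in B)
Elements: {2, 6}

Elements only in A (not in B): {2, 6}


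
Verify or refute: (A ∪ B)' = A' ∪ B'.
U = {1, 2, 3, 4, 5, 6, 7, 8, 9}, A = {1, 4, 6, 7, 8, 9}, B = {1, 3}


LHS: A ∪ B = {1, 3, 4, 6, 7, 8, 9}
(A ∪ B)' = U \ (A ∪ B) = {2, 5}
A' = {2, 3, 5}, B' = {2, 4, 5, 6, 7, 8, 9}
Claimed RHS: A' ∪ B' = {2, 3, 4, 5, 6, 7, 8, 9}
Identity is INVALID: LHS = {2, 5} but the RHS claimed here equals {2, 3, 4, 5, 6, 7, 8, 9}. The correct form is (A ∪ B)' = A' ∩ B'.

Identity is invalid: (A ∪ B)' = {2, 5} but A' ∪ B' = {2, 3, 4, 5, 6, 7, 8, 9}. The correct De Morgan law is (A ∪ B)' = A' ∩ B'.


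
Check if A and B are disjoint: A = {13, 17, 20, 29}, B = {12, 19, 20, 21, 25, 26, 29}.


Disjoint means A ∩ B = ∅.
A ∩ B = {20, 29}
A ∩ B ≠ ∅, so A and B are NOT disjoint.

No, A and B are not disjoint (A ∩ B = {20, 29})


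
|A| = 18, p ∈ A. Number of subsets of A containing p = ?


Subsets of A containing p correspond to subsets of A \ {p}, which has 17 elements.
Count = 2^(n-1) = 2^17
= 131072

Number of subsets containing p = 131072


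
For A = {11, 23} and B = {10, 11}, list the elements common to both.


A ∩ B = elements in both A and B
A = {11, 23}
B = {10, 11}
A ∩ B = {11}

A ∩ B = {11}


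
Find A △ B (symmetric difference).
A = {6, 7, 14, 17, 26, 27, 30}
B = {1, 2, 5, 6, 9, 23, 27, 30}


A △ B = (A \ B) ∪ (B \ A) = elements in exactly one of A or B
A \ B = {7, 14, 17, 26}
B \ A = {1, 2, 5, 9, 23}
A △ B = {1, 2, 5, 7, 9, 14, 17, 23, 26}

A △ B = {1, 2, 5, 7, 9, 14, 17, 23, 26}


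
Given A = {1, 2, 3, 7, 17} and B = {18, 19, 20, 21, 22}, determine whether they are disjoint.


Disjoint means A ∩ B = ∅.
A ∩ B = ∅
A ∩ B = ∅, so A and B are disjoint.

Yes, A and B are disjoint


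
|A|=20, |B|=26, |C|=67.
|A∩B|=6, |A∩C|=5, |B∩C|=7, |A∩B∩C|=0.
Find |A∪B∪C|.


|A∪B∪C| = |A|+|B|+|C| - |A∩B|-|A∩C|-|B∩C| + |A∩B∩C|
= 20+26+67 - 6-5-7 + 0
= 113 - 18 + 0
= 95

|A ∪ B ∪ C| = 95


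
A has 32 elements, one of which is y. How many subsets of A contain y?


Subsets of A containing y correspond to subsets of A \ {y}, which has 31 elements.
Count = 2^(n-1) = 2^31
= 2147483648

Number of subsets containing y = 2147483648


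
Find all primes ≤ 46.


Checking each candidate:
Condition: primes ≤ 46
Result = {2, 3, 5, 7, 11, 13, 17, 19, 23, 29, 31, 37, 41, 43}

{2, 3, 5, 7, 11, 13, 17, 19, 23, 29, 31, 37, 41, 43}


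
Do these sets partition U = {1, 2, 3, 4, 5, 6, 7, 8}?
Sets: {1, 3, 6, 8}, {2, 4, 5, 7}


A partition requires: (1) non-empty parts, (2) pairwise disjoint, (3) union = U
Parts: {1, 3, 6, 8}, {2, 4, 5, 7}
Union of parts: {1, 2, 3, 4, 5, 6, 7, 8}
U = {1, 2, 3, 4, 5, 6, 7, 8}
All non-empty? True
Pairwise disjoint? True
Covers U? True

Yes, valid partition


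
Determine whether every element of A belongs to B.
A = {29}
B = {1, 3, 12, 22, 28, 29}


A ⊆ B means every element of A is in B.
All elements of A are in B.
So A ⊆ B.

Yes, A ⊆ B


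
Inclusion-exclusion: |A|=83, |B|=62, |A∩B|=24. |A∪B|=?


|A ∪ B| = |A| + |B| - |A ∩ B|
= 83 + 62 - 24
= 121

|A ∪ B| = 121


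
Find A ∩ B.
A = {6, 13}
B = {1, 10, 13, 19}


A ∩ B = elements in both A and B
A = {6, 13}
B = {1, 10, 13, 19}
A ∩ B = {13}

A ∩ B = {13}


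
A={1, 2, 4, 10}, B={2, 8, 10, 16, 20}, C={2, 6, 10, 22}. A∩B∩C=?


A ∩ B = {2, 10}
(A ∩ B) ∩ C = {2, 10}

A ∩ B ∩ C = {2, 10}


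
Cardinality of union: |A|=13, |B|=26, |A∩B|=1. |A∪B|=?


|A ∪ B| = |A| + |B| - |A ∩ B|
= 13 + 26 - 1
= 38

|A ∪ B| = 38


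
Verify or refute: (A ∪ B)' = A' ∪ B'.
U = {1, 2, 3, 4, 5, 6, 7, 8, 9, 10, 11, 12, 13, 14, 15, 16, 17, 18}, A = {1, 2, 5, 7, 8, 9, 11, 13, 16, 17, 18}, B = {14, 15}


LHS: A ∪ B = {1, 2, 5, 7, 8, 9, 11, 13, 14, 15, 16, 17, 18}
(A ∪ B)' = U \ (A ∪ B) = {3, 4, 6, 10, 12}
A' = {3, 4, 6, 10, 12, 14, 15}, B' = {1, 2, 3, 4, 5, 6, 7, 8, 9, 10, 11, 12, 13, 16, 17, 18}
Claimed RHS: A' ∪ B' = {1, 2, 3, 4, 5, 6, 7, 8, 9, 10, 11, 12, 13, 14, 15, 16, 17, 18}
Identity is INVALID: LHS = {3, 4, 6, 10, 12} but the RHS claimed here equals {1, 2, 3, 4, 5, 6, 7, 8, 9, 10, 11, 12, 13, 14, 15, 16, 17, 18}. The correct form is (A ∪ B)' = A' ∩ B'.

Identity is invalid: (A ∪ B)' = {3, 4, 6, 10, 12} but A' ∪ B' = {1, 2, 3, 4, 5, 6, 7, 8, 9, 10, 11, 12, 13, 14, 15, 16, 17, 18}. The correct De Morgan law is (A ∪ B)' = A' ∩ B'.


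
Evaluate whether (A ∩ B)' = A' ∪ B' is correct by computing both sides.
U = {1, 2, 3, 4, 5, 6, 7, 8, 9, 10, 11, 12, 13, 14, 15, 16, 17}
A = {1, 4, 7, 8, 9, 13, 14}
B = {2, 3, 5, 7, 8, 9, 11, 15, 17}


LHS: A ∩ B = {7, 8, 9}
(A ∩ B)' = U \ (A ∩ B) = {1, 2, 3, 4, 5, 6, 10, 11, 12, 13, 14, 15, 16, 17}
A' = {2, 3, 5, 6, 10, 11, 12, 15, 16, 17}, B' = {1, 4, 6, 10, 12, 13, 14, 16}
Claimed RHS: A' ∪ B' = {1, 2, 3, 4, 5, 6, 10, 11, 12, 13, 14, 15, 16, 17}
Identity is VALID: LHS = RHS = {1, 2, 3, 4, 5, 6, 10, 11, 12, 13, 14, 15, 16, 17} ✓

Identity is valid. (A ∩ B)' = A' ∪ B' = {1, 2, 3, 4, 5, 6, 10, 11, 12, 13, 14, 15, 16, 17}


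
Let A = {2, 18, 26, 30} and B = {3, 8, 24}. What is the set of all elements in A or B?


A ∪ B = all elements in A or B (or both)
A = {2, 18, 26, 30}
B = {3, 8, 24}
A ∪ B = {2, 3, 8, 18, 24, 26, 30}

A ∪ B = {2, 3, 8, 18, 24, 26, 30}


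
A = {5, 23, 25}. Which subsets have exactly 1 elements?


|A| = 3, so A has C(3,1) = 3 subsets of size 1.
Enumerate by choosing 1 elements from A at a time:
{5}, {23}, {25}

1-element subsets (3 total): {5}, {23}, {25}


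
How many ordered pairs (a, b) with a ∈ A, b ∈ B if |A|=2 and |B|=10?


|A × B| = |A| × |B|
= 2 × 10
= 20

|A × B| = 20
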